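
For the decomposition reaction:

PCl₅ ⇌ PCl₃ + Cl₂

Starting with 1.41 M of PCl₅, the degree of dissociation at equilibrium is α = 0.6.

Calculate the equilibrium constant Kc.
K_c = 1.2690

x = α·[A]₀ = 0.6 × 1.41 = 0.846 M dissociated.
At eq: [PCl₅] = 1.41 − 0.846 = 0.564 M; [PCl₃] = [Cl₂] = x = 0.846 M.
Kc = [PCl₃][Cl₂]/[PCl₅] = (0.846)²/0.564 = 1.269.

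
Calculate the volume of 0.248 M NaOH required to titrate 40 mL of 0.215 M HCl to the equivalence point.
V_{base} = 34.7 mL

At equivalence: moles acid = moles base.
moles HCl = 0.215 M × 0.04 L = 0.0086 mol
V_NaOH = 0.0086 mol ÷ 0.248 M = 0.03468 L = 34.7 mL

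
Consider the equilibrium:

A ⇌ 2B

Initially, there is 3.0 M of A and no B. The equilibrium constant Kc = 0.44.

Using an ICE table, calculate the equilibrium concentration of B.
[B] = 1.044 M

ICE: [A] = 3.0 − x, [B] = 2x.
Kc = (2x)²/(3.0 − x) = 0.44 ⇒ 4x² + 0.44x − 1.32 = 0.
x = (−0.44 + √(0.44² + 4·4·1.32))/(2·4) = (−0.44 + √21.314)/8 = 0.52208.
[B] = 2x = 1.044 M.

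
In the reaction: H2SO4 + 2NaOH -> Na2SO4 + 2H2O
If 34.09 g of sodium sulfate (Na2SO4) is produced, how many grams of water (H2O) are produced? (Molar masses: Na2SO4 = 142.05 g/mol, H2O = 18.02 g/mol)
Moles of Na2SO4 = 34.09 g ÷ 142.05 g/mol = 0.239986 mol
Mole ratio: 2 mol H2O / 1 mol Na2SO4
Moles of H2O = 0.239986 × (2/1) = 0.479972 mol
Mass of H2O = 0.479972 mol × 18.02 g/mol = 8.649 g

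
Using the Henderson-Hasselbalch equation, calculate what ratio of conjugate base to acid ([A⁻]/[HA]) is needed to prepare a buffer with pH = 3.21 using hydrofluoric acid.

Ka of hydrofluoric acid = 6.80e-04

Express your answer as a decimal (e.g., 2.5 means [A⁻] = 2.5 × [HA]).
[A⁻]/[HA] = 1.103

pKa = −log(6.80e-04) = 3.1675. pH = pKa + log([A⁻]/[HA]). 3.21 = 3.1675 + log(ratio). log(ratio) = 3.21 − 3.1675 = 0.0425. ratio = 10^(0.0425) = 1.103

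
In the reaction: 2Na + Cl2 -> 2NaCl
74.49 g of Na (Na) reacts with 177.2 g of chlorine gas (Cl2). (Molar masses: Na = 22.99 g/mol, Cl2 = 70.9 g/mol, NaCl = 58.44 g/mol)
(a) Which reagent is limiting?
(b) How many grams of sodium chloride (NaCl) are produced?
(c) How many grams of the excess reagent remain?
(a) Na, (b) 189.4 g, (c) 62.34 g

Moles of Na = 74.49 g ÷ 22.99 g/mol = 3.2401 mol
Moles of Cl2 = 177.2 g ÷ 70.9 g/mol = 2.49929 mol
Moles ÷ coefficient: Na: 3.2401/2 = 1.62, Cl2: 2.49929/1 = 2.499
(a) Na has the smaller value, so Na is the limiting reagent.
(b) Moles of NaCl = 3.2401 mol Na × (2/2) = 3.2401 mol; mass = 3.2401 mol × 58.44 g/mol = 189.4 g
(c) Cl2 consumed = 3.2401 × (1/2) = 1.62005 mol; remaining = 2.49929 − 1.62005 = 0.879243 mol; mass = 0.879243 mol × 70.9 g/mol = 62.34 g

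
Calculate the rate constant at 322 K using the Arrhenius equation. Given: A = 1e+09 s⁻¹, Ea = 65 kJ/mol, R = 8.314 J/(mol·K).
2.85e-02 s⁻¹

k = A·exp(-Ea/(R·T)) = 1e+09·exp(-65000/(8.314·322)) = 1e+09·exp(-24.2799) = 1e+09·2.8534e-11 = 2.85e-02 s⁻¹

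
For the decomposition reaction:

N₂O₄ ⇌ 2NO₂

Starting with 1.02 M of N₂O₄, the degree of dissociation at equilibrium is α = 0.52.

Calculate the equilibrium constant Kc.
K_c = 2.2984

x = α·[A]₀ = 0.52 × 1.02 = 0.5304 M dissociated.
At eq: [N₂O₄] = 1.02 − 0.5304 = 0.4896 M; [NO₂] = 2x = 1.061 M.
Kc = [NO₂]²/[N₂O₄] = (1.061)²/0.4896 = 2.298.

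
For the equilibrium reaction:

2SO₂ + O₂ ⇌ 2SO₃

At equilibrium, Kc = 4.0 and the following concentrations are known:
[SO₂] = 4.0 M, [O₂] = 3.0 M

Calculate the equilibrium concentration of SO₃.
[SO₃] = 13.8564 M

Kc = ([SO₃]^2) / ([SO₂]^2 × [O₂]) = 4.0
[SO₃]^2 = Kc · (reactant terms)/(other product terms) = 4.0 · 48 / 1 = 192
[SO₃] = (192)^(1/2) = 13.8564 M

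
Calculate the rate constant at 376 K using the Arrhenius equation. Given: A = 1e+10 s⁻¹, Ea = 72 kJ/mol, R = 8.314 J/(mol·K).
9.94e-01 s⁻¹

k = A·exp(-Ea/(R·T)) = 1e+10·exp(-72000/(8.314·376)) = 1e+10·exp(-23.0322) = 1e+10·9.9371e-11 = 9.94e-01 s⁻¹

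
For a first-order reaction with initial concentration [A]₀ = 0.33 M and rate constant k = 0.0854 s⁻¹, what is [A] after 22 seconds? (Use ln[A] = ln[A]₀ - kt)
0.0504 M

ln[A] = ln[A]₀ - k·t = ln(0.33) - (0.0854)·(22) = -1.1087 - 1.8788 = -2.9875
[A] = e^(-2.9875) = 0.0504 M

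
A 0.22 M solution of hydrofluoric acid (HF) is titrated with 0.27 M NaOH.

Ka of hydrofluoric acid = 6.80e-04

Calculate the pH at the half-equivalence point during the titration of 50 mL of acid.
pH = pKa = 3.17

At the half-equivalence point, [HA] = [A⁻], so by Henderson–Hasselbalch pH = pKa + log(1) = pKa.
pKa = −log(6.80e-04) = 3.17.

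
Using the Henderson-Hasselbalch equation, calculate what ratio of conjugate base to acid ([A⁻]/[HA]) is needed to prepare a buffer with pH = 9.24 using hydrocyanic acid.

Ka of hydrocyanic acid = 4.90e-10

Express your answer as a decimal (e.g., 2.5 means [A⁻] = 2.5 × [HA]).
[A⁻]/[HA] = 0.852

pKa = −log(4.90e-10) = 9.3098. pH = pKa + log([A⁻]/[HA]). 9.24 = 9.3098 + log(ratio). log(ratio) = 9.24 − 9.3098 = -0.0698. ratio = 10^(-0.0698) = 0.852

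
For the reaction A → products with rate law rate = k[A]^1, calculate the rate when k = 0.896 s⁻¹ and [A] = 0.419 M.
0.3754 M/s

rate = k·[A]^1 = 0.896·(0.419)^1 = 0.896·0.419 = 0.3754 M/s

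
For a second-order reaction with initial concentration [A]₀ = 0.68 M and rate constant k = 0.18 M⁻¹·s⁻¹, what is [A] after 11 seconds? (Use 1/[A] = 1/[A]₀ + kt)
0.2898 M

1/[A] = 1/[A]₀ + k·t = 1/0.68 + (0.18)·(11) = 1.4706 + 1.9800 = 3.4506
[A] = 1/3.4506 = 0.2898 M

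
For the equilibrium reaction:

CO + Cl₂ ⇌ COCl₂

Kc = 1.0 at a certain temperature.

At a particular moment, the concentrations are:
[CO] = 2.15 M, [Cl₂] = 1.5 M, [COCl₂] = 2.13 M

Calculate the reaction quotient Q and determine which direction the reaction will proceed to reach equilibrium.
Q = 0.660, Q < K, reaction proceeds forward (toward products)

Q = ([COCl₂]) / ([CO] × [Cl₂])
  = ((2.13)) / ((2.15)·(1.5)) = 2.13/3.225 = 0.6605
Since Q = 0.6605 < Kc = 1.0, the reaction proceeds forward (toward products) to reach equilibrium.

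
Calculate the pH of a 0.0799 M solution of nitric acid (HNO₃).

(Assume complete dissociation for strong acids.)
pH = 1.10

[H⁺] = 0.0799 M for strong acid. pH = -log[H⁺] = -log(0.0799)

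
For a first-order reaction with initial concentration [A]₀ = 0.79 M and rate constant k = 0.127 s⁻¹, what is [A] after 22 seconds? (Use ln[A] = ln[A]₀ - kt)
0.0483 M

ln[A] = ln[A]₀ - k·t = ln(0.79) - (0.127)·(22) = -0.2357 - 2.7940 = -3.0297
[A] = e^(-3.0297) = 0.0483 M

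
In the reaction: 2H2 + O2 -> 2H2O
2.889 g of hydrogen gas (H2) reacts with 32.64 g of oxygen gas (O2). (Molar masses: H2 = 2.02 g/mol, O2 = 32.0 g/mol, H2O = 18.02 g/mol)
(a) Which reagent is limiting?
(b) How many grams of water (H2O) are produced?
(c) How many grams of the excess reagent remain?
(a) H2, (b) 25.77 g, (c) 9.757 g

Moles of H2 = 2.889 g ÷ 2.02 g/mol = 1.4302 mol
Moles of O2 = 32.64 g ÷ 32.0 g/mol = 1.02 mol
Moles ÷ coefficient: H2: 1.4302/2 = 0.7151, O2: 1.02/1 = 1.02
(a) H2 has the smaller value, so H2 is the limiting reagent.
(b) Moles of H2O = 1.4302 mol H2 × (2/2) = 1.4302 mol; mass = 1.4302 mol × 18.02 g/mol = 25.77 g
(c) O2 consumed = 1.4302 × (1/2) = 0.715099 mol; remaining = 1.02 − 0.715099 = 0.304901 mol; mass = 0.304901 mol × 32.0 g/mol = 9.757 g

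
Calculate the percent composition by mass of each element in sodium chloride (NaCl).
Na: 39.34%, Cl: 60.66%

Molar mass of NaCl = 58.44 g/mol
% Na = (1 × 22.99) / 58.44 × 100% = 22.99 / 58.44 × 100% = 39.34%
% Cl = (1 × 35.45) / 58.44 × 100% = 35.45 / 58.44 × 100% = 60.66%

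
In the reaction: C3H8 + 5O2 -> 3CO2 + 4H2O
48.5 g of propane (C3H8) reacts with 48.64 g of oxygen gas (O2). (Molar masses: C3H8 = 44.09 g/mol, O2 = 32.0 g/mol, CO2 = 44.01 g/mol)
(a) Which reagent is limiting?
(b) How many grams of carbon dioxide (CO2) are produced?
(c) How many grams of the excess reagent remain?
(a) O2, (b) 40.14 g, (c) 35.1 g

Moles of C3H8 = 48.5 g ÷ 44.09 g/mol = 1.10002 mol
Moles of O2 = 48.64 g ÷ 32.0 g/mol = 1.52 mol
Moles ÷ coefficient: C3H8: 1.10002/1 = 1.1, O2: 1.52/5 = 0.304
(a) O2 has the smaller value, so O2 is the limiting reagent.
(b) Moles of CO2 = 1.52 mol O2 × (3/5) = 0.912 mol; mass = 0.912 mol × 44.01 g/mol = 40.14 g
(c) C3H8 consumed = 1.52 × (1/5) = 0.304 mol; remaining = 1.10002 − 0.304 = 0.796023 mol; mass = 0.796023 mol × 44.09 g/mol = 35.1 g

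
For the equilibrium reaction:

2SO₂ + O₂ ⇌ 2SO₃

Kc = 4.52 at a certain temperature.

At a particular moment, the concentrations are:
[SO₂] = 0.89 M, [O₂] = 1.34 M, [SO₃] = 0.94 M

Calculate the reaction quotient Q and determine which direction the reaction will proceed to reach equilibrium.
Q = 0.832, Q < K, reaction proceeds forward (toward products)

Q = ([SO₃]^2) / ([SO₂]^2 × [O₂])
  = ((0.94)^2) / ((0.89)^2·(1.34)) = 0.8836/1.0614 = 0.8325
Since Q = 0.8325 < Kc = 4.52, the reaction proceeds forward (toward products) to reach equilibrium.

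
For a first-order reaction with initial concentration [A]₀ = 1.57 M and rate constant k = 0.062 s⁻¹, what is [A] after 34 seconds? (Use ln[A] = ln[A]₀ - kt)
0.1907 M

ln[A] = ln[A]₀ - k·t = ln(1.57) - (0.062)·(34) = 0.4511 - 2.1080 = -1.6569
[A] = e^(-1.6569) = 0.1907 M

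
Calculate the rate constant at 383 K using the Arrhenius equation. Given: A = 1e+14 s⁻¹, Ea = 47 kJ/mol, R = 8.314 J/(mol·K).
3.89e+07 s⁻¹

k = A·exp(-Ea/(R·T)) = 1e+14·exp(-47000/(8.314·383)) = 1e+14·exp(-14.7601) = 1e+14·3.8884e-07 = 3.89e+07 s⁻¹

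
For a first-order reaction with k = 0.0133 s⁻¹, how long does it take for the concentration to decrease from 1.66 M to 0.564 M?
81.17 s

From ln[A] = ln[A]₀ - k·t: t = ln([A]₀/[A])/k = ln(1.66/0.564)/0.0133 = ln(2.9433)/0.0133 = 1.0795/0.0133 = 81.17 s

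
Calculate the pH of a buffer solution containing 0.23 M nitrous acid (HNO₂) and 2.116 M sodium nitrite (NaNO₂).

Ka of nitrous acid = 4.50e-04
pH = 4.31

pKa = -log(4.50e-04) = 3.35. pH = pKa + log([A⁻]/[HA]) = 3.35 + log(2.116/0.23)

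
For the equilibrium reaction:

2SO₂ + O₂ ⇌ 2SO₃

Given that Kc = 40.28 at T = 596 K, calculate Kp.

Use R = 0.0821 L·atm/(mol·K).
K_p = 0.8232

Δn = (moles gaseous products) − (moles gaseous reactants) = -1
T = 596 K; RT = 0.0821 × 596 = 48.9316
Kp = Kc·(RT)^Δn = 40.28 × (48.9316)^-1 = 40.28 × 0.0204367 = 0.8232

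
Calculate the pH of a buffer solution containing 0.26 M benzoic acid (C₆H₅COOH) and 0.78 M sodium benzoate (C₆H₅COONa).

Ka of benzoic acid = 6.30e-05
pH = 4.68

pKa = -log(6.30e-05) = 4.20. pH = pKa + log([A⁻]/[HA]) = 4.20 + log(0.78/0.26)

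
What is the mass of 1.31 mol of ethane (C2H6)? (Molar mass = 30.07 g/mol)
Mass = 1.31 mol × 30.07 g/mol = 39.39 g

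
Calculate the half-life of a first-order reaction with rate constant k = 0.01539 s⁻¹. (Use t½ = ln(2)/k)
45.04 s

t½ = ln(2)/k = 0.6931/0.01539 = 45.04 s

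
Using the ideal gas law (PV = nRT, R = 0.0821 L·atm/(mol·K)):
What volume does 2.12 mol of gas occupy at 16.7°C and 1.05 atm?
T = 16.7°C + 273.15 = 289.85 K
V = nRT/P = (2.12 × 0.0821 × 289.85) / 1.05
V = 48.05 L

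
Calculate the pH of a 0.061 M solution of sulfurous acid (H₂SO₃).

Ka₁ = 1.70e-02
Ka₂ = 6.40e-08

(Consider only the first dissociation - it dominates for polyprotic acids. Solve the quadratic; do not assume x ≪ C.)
pH = 1.61

x² + Ka₁·x − Ka₁·C = 0 with Ka₁ = 1.70e-02, C = 0.061.
x = (−Ka₁ + √(Ka₁² + 4·Ka₁·C))/2 = 2.4805e-02 M, so pH = 1.61.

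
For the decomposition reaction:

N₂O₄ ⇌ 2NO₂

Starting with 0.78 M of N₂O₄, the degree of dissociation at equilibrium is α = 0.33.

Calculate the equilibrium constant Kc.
K_c = 0.5071

x = α·[A]₀ = 0.33 × 0.78 = 0.2574 M dissociated.
At eq: [N₂O₄] = 0.78 − 0.2574 = 0.5226 M; [NO₂] = 2x = 0.5148 M.
Kc = [NO₂]²/[N₂O₄] = (0.5148)²/0.5226 = 0.5071.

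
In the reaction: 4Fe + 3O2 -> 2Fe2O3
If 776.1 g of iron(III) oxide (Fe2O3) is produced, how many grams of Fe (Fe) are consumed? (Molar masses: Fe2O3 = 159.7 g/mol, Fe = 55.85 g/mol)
Moles of Fe2O3 = 776.1 g ÷ 159.7 g/mol = 4.85974 mol
Mole ratio: 4 mol Fe / 2 mol Fe2O3
Moles of Fe = 4.85974 × (4/2) = 9.71947 mol
Mass of Fe = 9.71947 mol × 55.85 g/mol = 542.8 g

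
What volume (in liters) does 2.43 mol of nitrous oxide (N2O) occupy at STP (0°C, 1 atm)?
At STP, 1 mol of gas occupies 22.4 L
Volume = 2.43 mol × 22.4 L/mol = 54.43 L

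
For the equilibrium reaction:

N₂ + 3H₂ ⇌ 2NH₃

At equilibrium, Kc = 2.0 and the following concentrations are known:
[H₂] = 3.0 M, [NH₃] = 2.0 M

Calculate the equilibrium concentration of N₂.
[N₂] = 0.0741 M

Kc = ([NH₃]^2) / ([N₂] × [H₂]^3) = 2.0
[N₂]^1 = (product terms)/(Kc · other reactant terms) = 4 / (2.0 · 27) = 0.074074
[N₂] = 0.0741 M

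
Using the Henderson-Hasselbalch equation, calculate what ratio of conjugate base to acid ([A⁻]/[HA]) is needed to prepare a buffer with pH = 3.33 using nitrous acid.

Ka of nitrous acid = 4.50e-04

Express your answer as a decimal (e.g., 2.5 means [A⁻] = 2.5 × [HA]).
[A⁻]/[HA] = 0.962

pKa = −log(4.50e-04) = 3.3468. pH = pKa + log([A⁻]/[HA]). 3.33 = 3.3468 + log(ratio). log(ratio) = 3.33 − 3.3468 = -0.0168. ratio = 10^(-0.0168) = 0.962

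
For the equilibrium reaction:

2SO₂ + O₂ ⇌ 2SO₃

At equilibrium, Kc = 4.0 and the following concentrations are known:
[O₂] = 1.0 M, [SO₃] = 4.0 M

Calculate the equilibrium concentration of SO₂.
[SO₂] = 2.0000 M

Kc = ([SO₃]^2) / ([SO₂]^2 × [O₂]) = 4.0
[SO₂]^2 = (product terms)/(Kc · other reactant terms) = 16 / (4.0 · 1) = 4
[SO₂] = (4)^(1/2) = 2.0000 M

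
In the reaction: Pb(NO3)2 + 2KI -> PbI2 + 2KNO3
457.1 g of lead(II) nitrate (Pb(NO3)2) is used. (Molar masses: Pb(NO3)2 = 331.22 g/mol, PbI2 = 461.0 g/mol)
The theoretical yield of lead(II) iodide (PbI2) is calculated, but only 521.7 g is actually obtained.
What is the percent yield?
Moles of Pb(NO3)2 = 457.1 g ÷ 331.22 g/mol = 1.38005 mol
Mole ratio: 1 mol PbI2 / 1 mol Pb(NO3)2
Moles of PbI2 = 1.38005 × (1/1) = 1.38005 mol
Theoretical yield = 1.38005 mol × 461.0 g/mol = 636.2 g
Actual yield = 521.7 g
Percent yield = (521.7 / 636.2) × 100% = 82.0%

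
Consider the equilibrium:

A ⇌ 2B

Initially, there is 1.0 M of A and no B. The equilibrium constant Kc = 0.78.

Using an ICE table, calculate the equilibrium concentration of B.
[B] = 0.709 M

ICE: [A] = 1.0 − x, [B] = 2x.
Kc = (2x)²/(1.0 − x) = 0.78 ⇒ 4x² + 0.78x − 0.78 = 0.
x = (−0.78 + √(0.78² + 4·4·0.78))/(2·4) = (−0.78 + √13.088)/8 = 0.35472.
[B] = 2x = 0.709 M.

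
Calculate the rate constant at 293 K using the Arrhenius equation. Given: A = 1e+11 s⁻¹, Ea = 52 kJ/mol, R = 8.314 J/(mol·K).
5.36e+01 s⁻¹

k = A·exp(-Ea/(R·T)) = 1e+11·exp(-52000/(8.314·293)) = 1e+11·exp(-21.3465) = 1e+11·5.3623e-10 = 5.36e+01 s⁻¹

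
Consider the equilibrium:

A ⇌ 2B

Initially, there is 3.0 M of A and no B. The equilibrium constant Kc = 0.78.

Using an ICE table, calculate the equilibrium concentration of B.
[B] = 1.347 M

ICE: [A] = 3.0 − x, [B] = 2x.
Kc = (2x)²/(3.0 − x) = 0.78 ⇒ 4x² + 0.78x − 2.34 = 0.
x = (−0.78 + √(0.78² + 4·4·2.34))/(2·4) = (−0.78 + √38.048)/8 = 0.67354.
[B] = 2x = 1.347 M.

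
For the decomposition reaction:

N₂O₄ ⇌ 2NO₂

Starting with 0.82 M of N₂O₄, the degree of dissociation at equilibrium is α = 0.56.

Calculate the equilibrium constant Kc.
K_c = 2.3377

x = α·[A]₀ = 0.56 × 0.82 = 0.4592 M dissociated.
At eq: [N₂O₄] = 0.82 − 0.4592 = 0.3608 M; [NO₂] = 2x = 0.9184 M.
Kc = [NO₂]²/[N₂O₄] = (0.9184)²/0.3608 = 2.338.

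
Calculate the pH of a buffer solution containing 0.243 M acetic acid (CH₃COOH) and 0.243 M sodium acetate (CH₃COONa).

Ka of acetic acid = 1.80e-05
pH = 4.74

pKa = -log(1.80e-05) = 4.74. pH = pKa + log([A⁻]/[HA]) = 4.74 + log(0.243/0.243)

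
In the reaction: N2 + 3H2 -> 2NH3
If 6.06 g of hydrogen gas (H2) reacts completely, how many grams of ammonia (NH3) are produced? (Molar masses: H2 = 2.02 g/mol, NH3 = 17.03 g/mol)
Moles of H2 = 6.06 g ÷ 2.02 g/mol = 3 mol
Mole ratio: 2 mol NH3 / 3 mol H2
Moles of NH3 = 3 × (2/3) = 2 mol
Mass of NH3 = 2 mol × 17.03 g/mol = 34.06 g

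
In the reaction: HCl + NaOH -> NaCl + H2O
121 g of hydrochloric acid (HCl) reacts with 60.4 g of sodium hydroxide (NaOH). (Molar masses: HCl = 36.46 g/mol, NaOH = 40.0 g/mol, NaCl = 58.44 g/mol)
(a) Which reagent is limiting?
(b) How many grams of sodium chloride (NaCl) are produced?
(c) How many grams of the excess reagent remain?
(a) NaOH, (b) 88.24 g, (c) 65.95 g

Moles of HCl = 121 g ÷ 36.46 g/mol = 3.31871 mol
Moles of NaOH = 60.4 g ÷ 40.0 g/mol = 1.51 mol
Moles ÷ coefficient: HCl: 3.31871/1 = 3.319, NaOH: 1.51/1 = 1.51
(a) NaOH has the smaller value, so NaOH is the limiting reagent.
(b) Moles of NaCl = 1.51 mol NaOH × (1/1) = 1.51 mol; mass = 1.51 mol × 58.44 g/mol = 88.24 g
(c) HCl consumed = 1.51 × (1/1) = 1.51 mol; remaining = 3.31871 − 1.51 = 1.80871 mol; mass = 1.80871 mol × 36.46 g/mol = 65.95 g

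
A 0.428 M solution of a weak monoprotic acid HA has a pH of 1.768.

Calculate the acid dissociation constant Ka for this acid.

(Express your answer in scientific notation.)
K_a = 7.08e-04

[H⁺] = 10^(−pH) = 10^(−1.768) = 1.706e-02 M. For HA ⇌ H⁺ + A⁻, Ka = x²/(C − x) = (1.706e-02)²/(0.428 − 1.706e-02) = 7.08e-04.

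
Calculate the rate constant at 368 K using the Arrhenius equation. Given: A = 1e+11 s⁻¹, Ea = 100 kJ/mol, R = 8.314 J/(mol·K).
6.39e-04 s⁻¹

k = A·exp(-Ea/(R·T)) = 1e+11·exp(-100000/(8.314·368)) = 1e+11·exp(-32.6845) = 1e+11·6.3869e-15 = 6.39e-04 s⁻¹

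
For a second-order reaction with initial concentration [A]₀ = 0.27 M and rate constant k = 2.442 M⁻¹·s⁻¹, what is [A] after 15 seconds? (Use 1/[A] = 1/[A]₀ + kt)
0.0248 M

1/[A] = 1/[A]₀ + k·t = 1/0.27 + (2.442)·(15) = 3.7037 + 36.6300 = 40.3337
[A] = 1/40.3337 = 0.0248 M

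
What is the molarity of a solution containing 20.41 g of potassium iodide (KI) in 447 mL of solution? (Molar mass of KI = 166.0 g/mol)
Moles of KI = 20.41 g ÷ 166.0 g/mol = 0.122952 mol
Volume = 447 mL = 0.447 L
Molarity = 0.122952 mol ÷ 0.447 L = 0.2751 M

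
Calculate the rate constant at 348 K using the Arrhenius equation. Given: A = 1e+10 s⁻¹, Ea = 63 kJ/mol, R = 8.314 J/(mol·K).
3.49e+00 s⁻¹

k = A·exp(-Ea/(R·T)) = 1e+10·exp(-63000/(8.314·348)) = 1e+10·exp(-21.7747) = 1e+10·3.4945e-10 = 3.49e+00 s⁻¹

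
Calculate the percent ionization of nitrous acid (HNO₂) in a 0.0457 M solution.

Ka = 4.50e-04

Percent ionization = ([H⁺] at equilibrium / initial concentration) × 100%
Percent ionization = 9.44%

Let x = [H⁺]. Ka = x²/(C - x) ⇒ x² + (4.50e-04)x - (4.50e-04)(0.0457) = 0. x = 4.3154e-03. Percent = (4.3154e-03/0.0457) × 100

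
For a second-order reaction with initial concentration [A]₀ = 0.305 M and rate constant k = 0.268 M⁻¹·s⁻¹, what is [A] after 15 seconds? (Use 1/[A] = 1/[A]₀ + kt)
0.1370 M

1/[A] = 1/[A]₀ + k·t = 1/0.305 + (0.268)·(15) = 3.2787 + 4.0200 = 7.2987
[A] = 1/7.2987 = 0.1370 M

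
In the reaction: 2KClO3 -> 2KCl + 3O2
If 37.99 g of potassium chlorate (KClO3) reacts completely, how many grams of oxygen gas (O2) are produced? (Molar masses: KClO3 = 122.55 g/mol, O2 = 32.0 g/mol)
Moles of KClO3 = 37.99 g ÷ 122.55 g/mol = 0.309996 mol
Mole ratio: 3 mol O2 / 2 mol KClO3
Moles of O2 = 0.309996 × (3/2) = 0.464994 mol
Mass of O2 = 0.464994 mol × 32.0 g/mol = 14.88 g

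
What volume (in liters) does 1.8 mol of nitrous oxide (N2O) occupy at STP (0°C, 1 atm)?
At STP, 1 mol of gas occupies 22.4 L
Volume = 1.8 mol × 22.4 L/mol = 40.32 L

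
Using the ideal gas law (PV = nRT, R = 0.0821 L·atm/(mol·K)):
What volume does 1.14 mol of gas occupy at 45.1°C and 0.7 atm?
T = 45.1°C + 273.15 = 318.25 K
V = nRT/P = (1.14 × 0.0821 × 318.25) / 0.7
V = 42.55 L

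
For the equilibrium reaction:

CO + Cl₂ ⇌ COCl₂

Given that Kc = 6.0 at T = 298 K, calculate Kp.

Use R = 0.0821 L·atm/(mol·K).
K_p = 0.2452

Δn = (moles gaseous products) − (moles gaseous reactants) = -1
T = 298 K; RT = 0.0821 × 298 = 24.4658
Kp = Kc·(RT)^Δn = 6.0 × (24.4658)^-1 = 6.0 × 0.0408734 = 0.2452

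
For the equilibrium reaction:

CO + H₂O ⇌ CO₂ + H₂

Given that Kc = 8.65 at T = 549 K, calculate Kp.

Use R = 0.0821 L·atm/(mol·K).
K_p = 8.6500

Δn = (moles gaseous products) − (moles gaseous reactants) = 0
T = 549 K; RT = 0.0821 × 549 = 45.0729
Kp = Kc·(RT)^Δn = 8.65 × (45.0729)^0 = 8.65 × 1 = 8.6500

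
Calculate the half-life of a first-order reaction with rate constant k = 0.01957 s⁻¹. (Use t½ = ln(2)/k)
35.42 s

t½ = ln(2)/k = 0.6931/0.01957 = 35.42 s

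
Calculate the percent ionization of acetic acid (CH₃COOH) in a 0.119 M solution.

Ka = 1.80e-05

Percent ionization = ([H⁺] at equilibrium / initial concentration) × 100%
Percent ionization = 1.22%

Let x = [H⁺]. Ka = x²/(C - x) ⇒ x² + (1.80e-05)x - (1.80e-05)(0.119) = 0. x = 1.4546e-03. Percent = (1.4546e-03/0.119) × 100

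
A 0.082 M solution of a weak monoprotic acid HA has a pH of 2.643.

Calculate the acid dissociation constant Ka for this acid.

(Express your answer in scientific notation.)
K_a = 6.49e-05

[H⁺] = 10^(−pH) = 10^(−2.643) = 2.275e-03 M. For HA ⇌ H⁺ + A⁻, Ka = x²/(C − x) = (2.275e-03)²/(0.082 − 2.275e-03) = 6.49e-05.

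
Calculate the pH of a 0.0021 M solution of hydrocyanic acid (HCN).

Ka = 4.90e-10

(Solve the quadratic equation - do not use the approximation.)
pH = 5.99

x² + Ka×x - Ka×C = 0. Using quadratic formula: [H⁺] = 1.0142e-06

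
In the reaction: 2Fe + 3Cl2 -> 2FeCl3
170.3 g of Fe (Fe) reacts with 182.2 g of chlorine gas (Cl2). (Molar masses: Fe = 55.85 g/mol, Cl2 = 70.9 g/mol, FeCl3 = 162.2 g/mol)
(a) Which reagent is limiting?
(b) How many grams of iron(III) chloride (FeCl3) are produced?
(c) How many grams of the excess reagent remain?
(a) Cl2, (b) 277.9 g, (c) 74.62 g

Moles of Fe = 170.3 g ÷ 55.85 g/mol = 3.04924 mol
Moles of Cl2 = 182.2 g ÷ 70.9 g/mol = 2.56982 mol
Moles ÷ coefficient: Fe: 3.04924/2 = 1.525, Cl2: 2.56982/3 = 0.8566
(a) Cl2 has the smaller value, so Cl2 is the limiting reagent.
(b) Moles of FeCl3 = 2.56982 mol Cl2 × (2/3) = 1.71321 mol; mass = 1.71321 mol × 162.2 g/mol = 277.9 g
(c) Fe consumed = 2.56982 × (2/3) = 1.71321 mol; remaining = 3.04924 − 1.71321 = 1.33603 mol; mass = 1.33603 mol × 55.85 g/mol = 74.62 g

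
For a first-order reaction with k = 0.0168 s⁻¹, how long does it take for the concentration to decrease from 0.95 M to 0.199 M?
93.05 s

From ln[A] = ln[A]₀ - k·t: t = ln([A]₀/[A])/k = ln(0.95/0.199)/0.0168 = ln(4.7739)/0.0168 = 1.5632/0.0168 = 93.05 s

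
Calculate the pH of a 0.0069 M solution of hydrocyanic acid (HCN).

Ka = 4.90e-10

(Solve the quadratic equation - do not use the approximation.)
pH = 5.74

x² + Ka×x - Ka×C = 0. Using quadratic formula: [H⁺] = 1.8385e-06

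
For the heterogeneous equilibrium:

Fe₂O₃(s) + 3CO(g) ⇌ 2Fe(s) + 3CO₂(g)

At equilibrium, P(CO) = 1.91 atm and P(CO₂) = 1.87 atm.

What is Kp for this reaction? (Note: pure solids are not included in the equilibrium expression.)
K_p = 0.938

Solids (Fe₂O₃, Fe) are excluded.
Kp = P(CO₂)³/P(CO)³ = (1.87)³/(1.91)³ = 6.539/6.968 = 0.938.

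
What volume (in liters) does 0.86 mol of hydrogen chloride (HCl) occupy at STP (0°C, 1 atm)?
At STP, 1 mol of gas occupies 22.4 L
Volume = 0.86 mol × 22.4 L/mol = 19.26 L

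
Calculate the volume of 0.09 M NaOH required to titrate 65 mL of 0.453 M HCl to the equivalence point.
V_{base} = 327.2 mL

At equivalence: moles acid = moles base.
moles HCl = 0.453 M × 0.065 L = 0.029445 mol
V_NaOH = 0.029445 mol ÷ 0.09 M = 0.3272 L = 327.2 mL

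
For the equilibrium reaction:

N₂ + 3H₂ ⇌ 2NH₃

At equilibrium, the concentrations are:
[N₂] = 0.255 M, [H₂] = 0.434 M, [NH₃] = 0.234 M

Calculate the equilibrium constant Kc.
K_c = 2.6268

Kc = ([NH₃]^2) / ([N₂] × [H₂]^3)
   = ((0.234)^2) / ((0.255)·(0.434)^3)
   = 0.054756 / 0.020845 = 2.6268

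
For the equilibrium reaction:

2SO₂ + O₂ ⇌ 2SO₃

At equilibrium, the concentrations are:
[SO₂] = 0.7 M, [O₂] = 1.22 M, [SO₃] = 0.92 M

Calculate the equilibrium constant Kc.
K_c = 1.4159

Kc = ([SO₃]^2) / ([SO₂]^2 × [O₂])
   = ((0.92)^2) / ((0.7)^2·(1.22))
   = 0.8464 / 0.5978 = 1.4159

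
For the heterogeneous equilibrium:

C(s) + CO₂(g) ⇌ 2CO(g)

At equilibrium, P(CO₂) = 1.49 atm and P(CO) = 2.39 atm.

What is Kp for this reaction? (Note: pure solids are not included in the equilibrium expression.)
K_p = 3.834

Solid C is excluded.
Kp = P(CO)²/P(CO₂) = (2.39)²/1.49 = 5.712/1.49 = 3.834.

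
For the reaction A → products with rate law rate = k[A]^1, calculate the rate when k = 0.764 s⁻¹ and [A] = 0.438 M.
0.3346 M/s

rate = k·[A]^1 = 0.764·(0.438)^1 = 0.764·0.438 = 0.3346 M/s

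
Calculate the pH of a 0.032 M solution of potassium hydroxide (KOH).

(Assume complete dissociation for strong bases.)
pH = 12.51

[OH⁻] = 0.032 M for strong base. pOH = -log[OH⁻] = 1.49, pH = 14 - pOH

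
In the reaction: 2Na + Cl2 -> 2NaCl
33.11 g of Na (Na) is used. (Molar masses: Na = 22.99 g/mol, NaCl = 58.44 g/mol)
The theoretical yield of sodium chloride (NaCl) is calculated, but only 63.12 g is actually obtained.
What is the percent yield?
Moles of Na = 33.11 g ÷ 22.99 g/mol = 1.44019 mol
Mole ratio: 2 mol NaCl / 2 mol Na
Moles of NaCl = 1.44019 × (2/2) = 1.44019 mol
Theoretical yield = 1.44019 mol × 58.44 g/mol = 84.165 g
Actual yield = 63.12 g
Percent yield = (63.12 / 84.165) × 100% = 75.0%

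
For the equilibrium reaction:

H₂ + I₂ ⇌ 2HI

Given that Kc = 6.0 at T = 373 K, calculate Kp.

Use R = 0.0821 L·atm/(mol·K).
K_p = 6.0000

Δn = (moles gaseous products) − (moles gaseous reactants) = 0
T = 373 K; RT = 0.0821 × 373 = 30.6233
Kp = Kc·(RT)^Δn = 6.0 × (30.6233)^0 = 6.0 × 1 = 6.0000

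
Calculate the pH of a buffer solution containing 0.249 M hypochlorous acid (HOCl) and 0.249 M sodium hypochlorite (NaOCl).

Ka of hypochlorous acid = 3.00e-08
pH = 7.52

pKa = -log(3.00e-08) = 7.52. pH = pKa + log([A⁻]/[HA]) = 7.52 + log(0.249/0.249)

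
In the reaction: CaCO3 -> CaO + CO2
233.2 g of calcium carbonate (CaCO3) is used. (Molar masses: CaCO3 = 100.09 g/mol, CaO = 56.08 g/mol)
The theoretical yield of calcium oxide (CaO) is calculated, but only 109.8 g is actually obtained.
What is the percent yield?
Moles of CaCO3 = 233.2 g ÷ 100.09 g/mol = 2.3299 mol
Mole ratio: 1 mol CaO / 1 mol CaCO3
Moles of CaO = 2.3299 × (1/1) = 2.3299 mol
Theoretical yield = 2.3299 mol × 56.08 g/mol = 130.66 g
Actual yield = 109.8 g
Percent yield = (109.8 / 130.66) × 100% = 84.0%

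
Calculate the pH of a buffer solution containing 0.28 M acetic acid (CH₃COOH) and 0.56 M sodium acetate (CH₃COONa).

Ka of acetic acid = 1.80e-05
pH = 5.05

pKa = -log(1.80e-05) = 4.74. pH = pKa + log([A⁻]/[HA]) = 4.74 + log(0.56/0.28)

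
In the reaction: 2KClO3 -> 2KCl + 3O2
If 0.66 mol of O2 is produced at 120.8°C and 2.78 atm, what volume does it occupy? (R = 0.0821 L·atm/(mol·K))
T = 120.8°C + 273.15 = 393.95 K
V = nRT/P = (0.66 × 0.0821 × 393.95) / 2.78
V = 7.68 L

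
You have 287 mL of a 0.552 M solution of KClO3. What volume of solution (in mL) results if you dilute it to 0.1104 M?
Using M₁V₁ = M₂V₂:
0.552 × 287 = 0.1104 × V₂
V₂ = (0.552 × 287) / 0.1104 = 1435 mL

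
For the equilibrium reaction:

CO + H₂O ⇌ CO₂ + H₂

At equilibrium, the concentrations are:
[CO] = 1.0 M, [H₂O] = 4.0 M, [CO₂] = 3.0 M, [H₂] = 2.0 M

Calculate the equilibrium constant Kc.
K_c = 1.5000

Kc = ([CO₂] × [H₂]) / ([CO] × [H₂O])
   = ((3.0)·(2.0)) / ((1.0)·(4.0))
   = 6 / 4 = 1.5000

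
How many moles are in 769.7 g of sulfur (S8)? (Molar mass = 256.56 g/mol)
Moles = 769.7 g ÷ 256.56 g/mol = 3 mol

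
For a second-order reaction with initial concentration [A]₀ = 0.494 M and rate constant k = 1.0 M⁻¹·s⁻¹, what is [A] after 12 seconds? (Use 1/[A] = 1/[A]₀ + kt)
0.0713 M

1/[A] = 1/[A]₀ + k·t = 1/0.494 + (1.0)·(12) = 2.0243 + 12.0000 = 14.0243
[A] = 1/14.0243 = 0.0713 M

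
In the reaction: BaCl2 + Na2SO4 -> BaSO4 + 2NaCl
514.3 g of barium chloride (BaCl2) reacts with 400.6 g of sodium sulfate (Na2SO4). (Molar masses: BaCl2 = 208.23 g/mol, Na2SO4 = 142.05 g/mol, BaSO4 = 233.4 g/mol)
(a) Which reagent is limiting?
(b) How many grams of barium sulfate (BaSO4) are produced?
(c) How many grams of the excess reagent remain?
(a) BaCl2, (b) 576.5 g, (c) 49.76 g

Moles of BaCl2 = 514.3 g ÷ 208.23 g/mol = 2.46987 mol
Moles of Na2SO4 = 400.6 g ÷ 142.05 g/mol = 2.82013 mol
Moles ÷ coefficient: BaCl2: 2.46987/1 = 2.47, Na2SO4: 2.82013/1 = 2.82
(a) BaCl2 has the smaller value, so BaCl2 is the limiting reagent.
(b) Moles of BaSO4 = 2.46987 mol BaCl2 × (1/1) = 2.46987 mol; mass = 2.46987 mol × 233.4 g/mol = 576.5 g
(c) Na2SO4 consumed = 2.46987 × (1/1) = 2.46987 mol; remaining = 2.82013 − 2.46987 = 0.350269 mol; mass = 0.350269 mol × 142.05 g/mol = 49.76 g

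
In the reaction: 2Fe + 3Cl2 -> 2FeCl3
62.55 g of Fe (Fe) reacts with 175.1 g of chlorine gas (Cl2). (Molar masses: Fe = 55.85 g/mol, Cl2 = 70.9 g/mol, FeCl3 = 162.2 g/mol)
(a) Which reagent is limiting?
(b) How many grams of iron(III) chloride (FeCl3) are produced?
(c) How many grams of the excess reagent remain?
(a) Fe, (b) 181.7 g, (c) 55.99 g

Moles of Fe = 62.55 g ÷ 55.85 g/mol = 1.11996 mol
Moles of Cl2 = 175.1 g ÷ 70.9 g/mol = 2.46968 mol
Moles ÷ coefficient: Fe: 1.11996/2 = 0.56, Cl2: 2.46968/3 = 0.8232
(a) Fe has the smaller value, so Fe is the limiting reagent.
(b) Moles of FeCl3 = 1.11996 mol Fe × (2/2) = 1.11996 mol; mass = 1.11996 mol × 162.2 g/mol = 181.7 g
(c) Cl2 consumed = 1.11996 × (3/2) = 1.67995 mol; remaining = 2.46968 − 1.67995 = 0.789729 mol; mass = 0.789729 mol × 70.9 g/mol = 55.99 g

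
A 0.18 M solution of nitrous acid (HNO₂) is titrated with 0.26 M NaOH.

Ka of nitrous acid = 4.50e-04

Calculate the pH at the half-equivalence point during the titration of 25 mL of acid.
pH = pKa = 3.35

At the half-equivalence point, [HA] = [A⁻], so by Henderson–Hasselbalch pH = pKa + log(1) = pKa.
pKa = −log(4.50e-04) = 3.35.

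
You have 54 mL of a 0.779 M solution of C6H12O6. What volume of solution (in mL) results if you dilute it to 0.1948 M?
Using M₁V₁ = M₂V₂:
0.779 × 54 = 0.1948 × V₂
V₂ = (0.779 × 54) / 0.1948 = 215.9 mL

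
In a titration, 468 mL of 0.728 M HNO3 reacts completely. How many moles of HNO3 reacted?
Moles = Molarity × Volume (L)
Moles = 0.728 M × 0.468 L = 0.3407 mol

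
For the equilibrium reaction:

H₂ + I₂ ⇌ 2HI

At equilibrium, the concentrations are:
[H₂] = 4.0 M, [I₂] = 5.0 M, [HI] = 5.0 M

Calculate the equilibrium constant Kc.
K_c = 1.2500

Kc = ([HI]^2) / ([H₂] × [I₂])
   = ((5.0)^2) / ((4.0)·(5.0))
   = 25 / 20 = 1.2500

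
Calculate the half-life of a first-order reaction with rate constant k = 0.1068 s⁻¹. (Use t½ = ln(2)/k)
6.49 s

t½ = ln(2)/k = 0.6931/0.1068 = 6.49 s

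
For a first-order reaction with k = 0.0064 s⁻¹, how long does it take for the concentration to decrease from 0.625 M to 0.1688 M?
204.54 s

From ln[A] = ln[A]₀ - k·t: t = ln([A]₀/[A])/k = ln(0.625/0.1688)/0.0064 = ln(3.7026)/0.0064 = 1.3090/0.0064 = 204.54 s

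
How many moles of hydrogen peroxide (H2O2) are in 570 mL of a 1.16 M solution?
Moles = Molarity × Volume (L)
Moles = 1.16 M × 0.57 L = 0.6612 mol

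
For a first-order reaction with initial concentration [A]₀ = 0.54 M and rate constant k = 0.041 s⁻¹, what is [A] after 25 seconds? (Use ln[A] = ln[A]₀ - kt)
0.1938 M

ln[A] = ln[A]₀ - k·t = ln(0.54) - (0.041)·(25) = -0.6162 - 1.0250 = -1.6412
[A] = e^(-1.6412) = 0.1938 M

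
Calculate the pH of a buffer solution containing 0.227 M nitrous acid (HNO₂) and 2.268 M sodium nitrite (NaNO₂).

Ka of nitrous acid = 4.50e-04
pH = 4.35

pKa = -log(4.50e-04) = 3.35. pH = pKa + log([A⁻]/[HA]) = 3.35 + log(2.268/0.227)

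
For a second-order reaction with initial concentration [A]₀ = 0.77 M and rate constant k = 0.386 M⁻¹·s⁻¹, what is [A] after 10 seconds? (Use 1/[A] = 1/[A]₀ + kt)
0.1938 M

1/[A] = 1/[A]₀ + k·t = 1/0.77 + (0.386)·(10) = 1.2987 + 3.8600 = 5.1587
[A] = 1/5.1587 = 0.1938 M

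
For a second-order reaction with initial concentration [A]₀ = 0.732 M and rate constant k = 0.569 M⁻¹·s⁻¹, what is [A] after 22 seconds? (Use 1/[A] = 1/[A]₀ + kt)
0.0720 M

1/[A] = 1/[A]₀ + k·t = 1/0.732 + (0.569)·(22) = 1.3661 + 12.5180 = 13.8841
[A] = 1/13.8841 = 0.0720 M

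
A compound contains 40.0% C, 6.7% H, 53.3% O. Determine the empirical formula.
Moles of C = 40.0 g / 12.01 g/mol = 3.331 mol
Moles of H = 6.7 g / 1.008 g/mol = 6.647 mol
Moles of O = 53.3 g / 16.0 g/mol = 3.331 mol

Smallest moles = 3.331
Divide all by smallest:
C: 3.331 / 3.331 = 1.00
H: 6.647 / 3.331 = 2.00
O: 3.331 / 3.331 = 1.00

Empirical formula: CH2O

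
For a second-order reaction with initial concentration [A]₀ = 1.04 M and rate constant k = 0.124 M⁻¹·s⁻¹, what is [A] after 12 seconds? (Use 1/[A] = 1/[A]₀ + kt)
0.4082 M

1/[A] = 1/[A]₀ + k·t = 1/1.04 + (0.124)·(12) = 0.9615 + 1.4880 = 2.4495
[A] = 1/2.4495 = 0.4082 M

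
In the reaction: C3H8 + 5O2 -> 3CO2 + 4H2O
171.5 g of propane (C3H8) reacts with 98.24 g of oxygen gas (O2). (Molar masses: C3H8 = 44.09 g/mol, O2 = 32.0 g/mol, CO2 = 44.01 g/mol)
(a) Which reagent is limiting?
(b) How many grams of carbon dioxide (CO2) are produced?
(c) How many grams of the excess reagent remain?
(a) O2, (b) 81.07 g, (c) 144.4 g

Moles of C3H8 = 171.5 g ÷ 44.09 g/mol = 3.88977 mol
Moles of O2 = 98.24 g ÷ 32.0 g/mol = 3.07 mol
Moles ÷ coefficient: C3H8: 3.88977/1 = 3.89, O2: 3.07/5 = 0.614
(a) O2 has the smaller value, so O2 is the limiting reagent.
(b) Moles of CO2 = 3.07 mol O2 × (3/5) = 1.842 mol; mass = 1.842 mol × 44.01 g/mol = 81.07 g
(c) C3H8 consumed = 3.07 × (1/5) = 0.614 mol; remaining = 3.88977 − 0.614 = 3.27577 mol; mass = 3.27577 mol × 44.09 g/mol = 144.4 g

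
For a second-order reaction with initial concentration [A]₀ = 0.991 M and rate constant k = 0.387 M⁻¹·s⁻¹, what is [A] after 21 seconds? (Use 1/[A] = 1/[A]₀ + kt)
0.1095 M

1/[A] = 1/[A]₀ + k·t = 1/0.991 + (0.387)·(21) = 1.0091 + 8.1270 = 9.1361
[A] = 1/9.1361 = 0.1095 M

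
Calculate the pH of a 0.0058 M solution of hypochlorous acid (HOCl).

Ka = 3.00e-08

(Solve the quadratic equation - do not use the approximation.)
pH = 4.88

x² + Ka×x - Ka×C = 0. Using quadratic formula: [H⁺] = 1.3176e-05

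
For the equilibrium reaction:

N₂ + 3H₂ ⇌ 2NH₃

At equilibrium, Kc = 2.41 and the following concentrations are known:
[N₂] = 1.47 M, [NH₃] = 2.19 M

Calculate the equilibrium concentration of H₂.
[H₂] = 1.1062 M

Kc = ([NH₃]^2) / ([N₂] × [H₂]^3) = 2.41
[H₂]^3 = (product terms)/(Kc · other reactant terms) = 4.7961 / (2.41 · 1.47) = 1.3538
[H₂] = (1.3538)^(1/3) = 1.1062 M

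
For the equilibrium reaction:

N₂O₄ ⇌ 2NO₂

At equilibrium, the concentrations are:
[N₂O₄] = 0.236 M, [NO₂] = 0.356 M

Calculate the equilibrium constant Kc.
K_c = 0.5370

Kc = ([NO₂]^2) / ([N₂O₄])
   = ((0.356)^2) / ((0.236))
   = 0.12674 / 0.236 = 0.5370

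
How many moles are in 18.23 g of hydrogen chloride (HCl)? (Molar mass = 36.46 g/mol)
Moles = 18.23 g ÷ 36.46 g/mol = 0.5 mol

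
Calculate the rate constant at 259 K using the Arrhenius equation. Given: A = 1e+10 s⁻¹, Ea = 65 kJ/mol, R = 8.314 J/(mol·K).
7.77e-04 s⁻¹

k = A·exp(-Ea/(R·T)) = 1e+10·exp(-65000/(8.314·259)) = 1e+10·exp(-30.1859) = 1e+10·7.7705e-14 = 7.77e-04 s⁻¹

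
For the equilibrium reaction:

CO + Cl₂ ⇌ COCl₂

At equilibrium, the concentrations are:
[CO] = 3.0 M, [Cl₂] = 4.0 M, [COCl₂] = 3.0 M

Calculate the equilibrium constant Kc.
K_c = 0.2500

Kc = ([COCl₂]) / ([CO] × [Cl₂])
   = ((3.0)) / ((3.0)·(4.0))
   = 3 / 12 = 0.2500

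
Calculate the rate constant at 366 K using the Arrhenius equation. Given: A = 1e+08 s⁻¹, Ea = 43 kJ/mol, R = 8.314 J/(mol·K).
7.29e+01 s⁻¹

k = A·exp(-Ea/(R·T)) = 1e+08·exp(-43000/(8.314·366)) = 1e+08·exp(-14.1311) = 1e+08·7.2933e-07 = 7.29e+01 s⁻¹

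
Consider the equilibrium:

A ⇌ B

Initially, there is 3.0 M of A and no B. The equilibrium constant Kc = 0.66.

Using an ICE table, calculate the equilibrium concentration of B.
[B] = 1.193 M

ICE: [A] = 3.0 − x, [B] = x.
Kc = x/(3.0 − x) = 0.66 ⇒ x = 0.66·3.0/(1 + 0.66) = 1.98/1.66 = 1.193.
[B] = x = 1.193 M.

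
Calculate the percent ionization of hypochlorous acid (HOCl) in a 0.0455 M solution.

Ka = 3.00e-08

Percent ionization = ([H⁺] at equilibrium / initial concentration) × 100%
Percent ionization = 0.0812%

Let x = [H⁺]. Ka = x²/(C - x) ⇒ x² + (3.00e-08)x - (3.00e-08)(0.0455) = 0. x = 3.6931e-05. Percent = (3.6931e-05/0.0455) × 100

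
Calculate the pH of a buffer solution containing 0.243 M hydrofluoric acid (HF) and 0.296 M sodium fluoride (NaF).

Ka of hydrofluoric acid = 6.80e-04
pH = 3.25

pKa = -log(6.80e-04) = 3.17. pH = pKa + log([A⁻]/[HA]) = 3.17 + log(0.296/0.243)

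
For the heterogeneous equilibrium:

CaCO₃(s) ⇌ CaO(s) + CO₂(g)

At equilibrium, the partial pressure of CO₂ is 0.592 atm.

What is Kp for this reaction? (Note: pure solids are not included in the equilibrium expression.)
K_p = 0.592

Solids (CaCO₃, CaO) have activity 1 and are excluded.
Kp = P(CO₂) = 0.592.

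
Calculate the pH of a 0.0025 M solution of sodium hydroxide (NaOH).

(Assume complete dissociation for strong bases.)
pH = 11.40

[OH⁻] = 0.0025 M for strong base. pOH = -log[OH⁻] = 2.60, pH = 14 - pOH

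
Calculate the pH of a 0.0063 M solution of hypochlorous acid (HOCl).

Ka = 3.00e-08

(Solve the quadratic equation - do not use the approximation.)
pH = 4.86

x² + Ka×x - Ka×C = 0. Using quadratic formula: [H⁺] = 1.3733e-05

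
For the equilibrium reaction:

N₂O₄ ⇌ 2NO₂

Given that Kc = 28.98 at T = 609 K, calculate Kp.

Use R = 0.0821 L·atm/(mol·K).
K_p = 1.45e+03

Δn = (moles gaseous products) − (moles gaseous reactants) = 1
T = 609 K; RT = 0.0821 × 609 = 49.9989
Kp = Kc·(RT)^Δn = 28.98 × (49.9989)^1 = 28.98 × 49.9989 = 1.45e+03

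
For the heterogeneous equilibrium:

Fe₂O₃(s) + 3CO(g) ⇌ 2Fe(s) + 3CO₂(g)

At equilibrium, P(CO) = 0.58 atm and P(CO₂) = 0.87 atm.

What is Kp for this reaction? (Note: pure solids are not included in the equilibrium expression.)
K_p = 3.375

Solids (Fe₂O₃, Fe) are excluded.
Kp = P(CO₂)³/P(CO)³ = (0.87)³/(0.58)³ = 0.6585/0.1951 = 3.375.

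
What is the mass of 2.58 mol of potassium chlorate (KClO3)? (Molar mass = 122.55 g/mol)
Mass = 2.58 mol × 122.55 g/mol = 316.2 g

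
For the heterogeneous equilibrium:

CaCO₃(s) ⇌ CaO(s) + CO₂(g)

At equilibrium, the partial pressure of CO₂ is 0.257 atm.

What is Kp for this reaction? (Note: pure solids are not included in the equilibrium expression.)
K_p = 0.257

Solids (CaCO₃, CaO) have activity 1 and are excluded.
Kp = P(CO₂) = 0.257.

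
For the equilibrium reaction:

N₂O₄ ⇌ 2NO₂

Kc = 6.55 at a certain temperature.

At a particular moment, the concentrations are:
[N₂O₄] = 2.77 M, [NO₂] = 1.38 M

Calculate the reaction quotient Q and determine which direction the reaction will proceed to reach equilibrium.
Q = 0.688, Q < K, reaction proceeds forward (toward products)

Q = ([NO₂]^2) / ([N₂O₄])
  = ((1.38)^2) / ((2.77)) = 1.9044/2.77 = 0.6875
Since Q = 0.6875 < Kc = 6.55, the reaction proceeds forward (toward products) to reach equilibrium.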